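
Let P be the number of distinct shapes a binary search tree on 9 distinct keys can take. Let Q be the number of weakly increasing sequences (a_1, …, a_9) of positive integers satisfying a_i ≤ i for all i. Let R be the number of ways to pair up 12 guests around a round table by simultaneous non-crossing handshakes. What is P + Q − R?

9592

Binary trees (left/right distinguished) on n nodes are counted by C_n; here n = 9. So P = C_9 = 4862.
Weakly increasing sequences with a_i ≤ i biject with Dyck paths of semilength 9, so there are C_9. So Q = C_9 = 4862.
With 12 = 2·6 people, non-crossing handshake pairings are non-crossing perfect matchings on a circle, counted by C_6. So R = C_6 = 132.
P + Q − R = 4862 + 4862 − 132 = 9592.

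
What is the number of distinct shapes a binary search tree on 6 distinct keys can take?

132

There are C_n binary search tree shapes on n keys; with n = 6 that is C_6.
C_6 = C(12,6)/7 = 924/7 = 132.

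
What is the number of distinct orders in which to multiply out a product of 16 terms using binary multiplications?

9694845

Bracketing 16 factors into binary products is counted by C_{16−1} = C_15.
C_15 = C_14 · 2(2·14+1)/(14+2) = 2674440 · 58/16 = 9694845.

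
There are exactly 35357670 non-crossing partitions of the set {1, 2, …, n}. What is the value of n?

16

Non-crossing partitions of [n] are counted by C_n. The Catalan number equal to 35357670 is C_16.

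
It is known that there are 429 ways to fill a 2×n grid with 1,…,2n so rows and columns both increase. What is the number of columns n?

Standard Young tableaux of shape 2×n are counted by C_n, and C_7 = 429.

7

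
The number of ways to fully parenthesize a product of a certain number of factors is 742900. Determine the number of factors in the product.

14

Parenthesizations of m factors are counted by C_{m−1}; 742900 = C_13.
So the index is 13, and the number of factors is 13 + 1 = 14.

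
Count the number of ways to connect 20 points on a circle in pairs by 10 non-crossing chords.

Non-crossing perfect matchings of 2n points on a circle are counted by C_n; with 20 points, n = 10.
C_10 = C(20,10)/11 = 184756/11 = 16796.

16796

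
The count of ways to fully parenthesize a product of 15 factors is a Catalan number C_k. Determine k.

14

Parenthesizations of m factors correspond to full binary trees with m leaves, counted by C_{m−1}; m = 15 gives C_14.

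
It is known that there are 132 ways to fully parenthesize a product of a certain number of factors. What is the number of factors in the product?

Parenthesizations of m factors are counted by C_{m−1}; 132 = C_6.
So the index is 6, and the number of factors is 6 + 1 = 7.

7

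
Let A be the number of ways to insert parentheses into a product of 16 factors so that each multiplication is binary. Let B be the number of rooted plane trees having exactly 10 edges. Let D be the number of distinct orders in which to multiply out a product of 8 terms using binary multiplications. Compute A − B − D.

9677620

Ways to associate a product of 16 factors correspond to binary trees on 16 leaves, so the count is C_15. So A = C_15 = 9694845.
Rooted ordered trees with n edges are counted by C_n; here n = 10. So B = C_10 = 16796.
Ways to associate a product of 8 factors correspond to binary trees on 8 leaves, so the count is C_7. So D = C_7 = 429.
A − B − D = 9694845 − 16796 − 429 = 9677620.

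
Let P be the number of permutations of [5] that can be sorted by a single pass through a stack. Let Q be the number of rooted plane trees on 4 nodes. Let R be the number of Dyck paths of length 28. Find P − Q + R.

2674477

Stack-sortable permutations are exactly the 231-avoiding ones, counted by C_n; here n = 5. So P = C_5 = 42.
Rooted ordered (plane) trees on m nodes have m−1 edges and are counted by C_{m−1}; m = 4 gives C_3. So Q = C_3 = 5.
A Dyck path with 14 up-steps and 14 down-steps has semilength 14, so there are C_14 of them. So R = C_14 = 2674440.
P − Q + R = 42 − 5 + 2674440 = 2674477.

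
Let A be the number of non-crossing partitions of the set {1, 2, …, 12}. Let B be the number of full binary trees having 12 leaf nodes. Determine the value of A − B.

149226

The non-crossing partitions of [12] form a lattice of size C_12. So A = C_12 = 208012.
Full binary trees with 12 leaves have 12−1 = 11 internal nodes, so there are C_11 of them. So B = C_11 = 58786.
A − B = 208012 − 58786 = 149226.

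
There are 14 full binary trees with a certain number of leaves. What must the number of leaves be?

Full binary trees with L leaves are counted by C_{L−1}, and C_4 = 14.
So the index is 4, and the number of leaves is 4 + 1 = 5.

5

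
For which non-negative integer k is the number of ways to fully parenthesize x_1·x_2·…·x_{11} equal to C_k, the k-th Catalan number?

10

Parenthesizations of m factors correspond to full binary trees with m leaves, counted by C_{m−1}; m = 11 gives C_10.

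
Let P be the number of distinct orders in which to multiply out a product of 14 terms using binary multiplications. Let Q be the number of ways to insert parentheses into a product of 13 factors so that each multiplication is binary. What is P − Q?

Bracketing 14 factors into binary products is counted by C_{14−1} = C_13. So P = C_13 = 742900.
Parenthesizations of m factors correspond to full binary trees with m leaves, counted by C_{m−1}; m = 13 gives C_12. So Q = C_12 = 208012.
P − Q = 742900 − 208012 = 534888.

534888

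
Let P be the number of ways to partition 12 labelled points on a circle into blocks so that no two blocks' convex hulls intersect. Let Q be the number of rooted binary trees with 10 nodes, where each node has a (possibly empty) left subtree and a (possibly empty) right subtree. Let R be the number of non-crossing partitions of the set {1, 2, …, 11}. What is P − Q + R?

250002

The non-crossing partitions of [12] form a lattice of size C_12. So P = C_12 = 208012.
Binary trees (left/right distinguished) on n nodes are counted by C_n; here n = 10. So Q = C_10 = 16796.
Non-crossing partitions of an n-element set are counted by C_n; here n = 11. So R = C_11 = 58786.
P − Q + R = 208012 − 16796 + 58786 = 250002.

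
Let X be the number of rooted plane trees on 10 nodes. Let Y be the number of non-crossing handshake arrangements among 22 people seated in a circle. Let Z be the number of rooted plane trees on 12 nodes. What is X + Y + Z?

122434

A rooted plane tree on 10 nodes has 9 edges, and such trees are counted by C_9. So X = C_9 = 4862.
With 22 = 2·11 people, non-crossing handshake pairings are non-crossing perfect matchings on a circle, counted by C_11. So Y = C_11 = 58786.
A rooted plane tree on 12 nodes has 11 edges, and such trees are counted by C_11. So Z = C_11 = 58786.
X + Y + Z = 4862 + 58786 + 58786 = 122434.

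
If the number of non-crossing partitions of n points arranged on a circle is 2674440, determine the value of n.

Non-crossing partitions of [n] are counted by C_n, and C_14 = 2674440.

14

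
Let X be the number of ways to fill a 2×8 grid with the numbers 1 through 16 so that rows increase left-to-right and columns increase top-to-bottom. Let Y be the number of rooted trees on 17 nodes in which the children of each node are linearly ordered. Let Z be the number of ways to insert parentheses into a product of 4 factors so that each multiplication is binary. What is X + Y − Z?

Standard Young tableaux of shape 2×n are counted by C_n; here n = 8. So X = C_8 = 1430.
Rooted ordered (plane) trees on m nodes have m−1 edges and are counted by C_{m−1}; m = 17 gives C_16. So Y = C_16 = 35357670.
Ways to associate a product of 4 factors correspond to binary trees on 4 leaves, so the count is C_3. So Z = C_3 = 5.
X + Y − Z = 1430 + 35357670 − 5 = 35359095.

35359095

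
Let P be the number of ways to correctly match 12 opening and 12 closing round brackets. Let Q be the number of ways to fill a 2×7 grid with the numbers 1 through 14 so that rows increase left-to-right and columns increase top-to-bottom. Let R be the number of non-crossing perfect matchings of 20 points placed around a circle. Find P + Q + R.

A balanced arrangement of 12 bracket pairs is a Dyck word of semilength 12, so the count is C_12. So P = C_12 = 208012.
By the hook-length formula (or a Dyck-path bijection), SYT of shape 2×7 number C_7. So Q = C_7 = 429.
Pairing 20 circle points by 10 non-crossing chords gives C_10 matchings. So R = C_10 = 16796.
P + Q + R = 208012 + 429 + 16796 = 225237.

225237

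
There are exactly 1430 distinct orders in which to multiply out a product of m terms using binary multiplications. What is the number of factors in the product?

9

Parenthesizations of m factors are counted by C_{m−1}. Since C_8 = 1430, the index is 8.
So the index is 8, and the number of factors is 8 + 1 = 9.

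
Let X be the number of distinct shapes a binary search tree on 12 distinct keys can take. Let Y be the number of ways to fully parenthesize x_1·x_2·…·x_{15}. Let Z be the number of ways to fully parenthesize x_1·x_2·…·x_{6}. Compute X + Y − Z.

2882410

Binary trees (left/right distinguished) on n nodes are counted by C_n; here n = 12. So X = C_12 = 208012.
Parenthesizations of m factors correspond to full binary trees with m leaves, counted by C_{m−1}; m = 15 gives C_14. So Y = C_14 = 2674440.
Parenthesizations of m factors correspond to full binary trees with m leaves, counted by C_{m−1}; m = 6 gives C_5. So Z = C_5 = 42.
X + Y − Z = 208012 + 2674440 − 42 = 2882410.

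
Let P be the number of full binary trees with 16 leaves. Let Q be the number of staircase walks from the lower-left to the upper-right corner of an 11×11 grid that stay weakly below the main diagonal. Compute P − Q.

A full binary tree with L leaves has L−1 internal nodes and is counted by C_{L−1}; L = 16 gives C_15. So P = C_15 = 9694845.
Monotone paths in an n×n grid that stay weakly below the diagonal are counted by C_n; here n = 11. So Q = C_11 = 58786.
P − Q = 9694845 − 58786 = 9636059.

9636059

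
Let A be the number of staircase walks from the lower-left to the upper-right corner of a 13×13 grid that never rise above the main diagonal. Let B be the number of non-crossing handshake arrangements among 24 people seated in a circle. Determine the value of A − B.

Monotone paths in an n×n grid that stay weakly below the diagonal are counted by C_n; here n = 13. So A = C_13 = 742900.
Non-crossing handshake pairings of 2n people are counted by C_n; 24 people gives n = 12. So B = C_12 = 208012.
A − B = 742900 − 208012 = 534888.

534888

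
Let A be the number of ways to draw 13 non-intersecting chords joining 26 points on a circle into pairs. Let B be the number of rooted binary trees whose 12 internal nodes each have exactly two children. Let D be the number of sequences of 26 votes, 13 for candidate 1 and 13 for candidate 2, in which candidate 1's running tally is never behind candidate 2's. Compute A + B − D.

Pairing 26 circle points by 13 non-crossing chords gives C_13 matchings. So A = C_13 = 742900.
Full binary trees with n internal nodes are counted by C_n; here n = 12. So B = C_12 = 208012.
Reading a vote for the leader as '(' and for the other as ')' turns such a sequence into a balanced string of 13 pairs, so the count is C_13. So D = C_13 = 742900.
A + B − D = 742900 + 208012 − 742900 = 208012.

208012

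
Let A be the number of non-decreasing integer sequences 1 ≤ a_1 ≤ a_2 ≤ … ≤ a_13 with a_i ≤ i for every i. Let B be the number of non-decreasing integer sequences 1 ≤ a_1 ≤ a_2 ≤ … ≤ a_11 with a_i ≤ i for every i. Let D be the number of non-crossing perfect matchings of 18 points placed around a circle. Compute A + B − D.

796824

Such sub-staircase sequences of length n are counted by C_n; here n = 13. So A = C_13 = 742900.
Such sub-staircase sequences of length n are counted by C_n; here n = 11. So B = C_11 = 58786.
Non-crossing perfect matchings of 2n points on a circle are counted by C_n; with 18 points, n = 9. So D = C_9 = 4862.
A + B − D = 742900 + 58786 − 4862 = 796824.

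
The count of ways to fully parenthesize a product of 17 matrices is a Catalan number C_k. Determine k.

16

Ways to associate a product of 17 factors correspond to binary trees on 17 leaves, so the count is C_16.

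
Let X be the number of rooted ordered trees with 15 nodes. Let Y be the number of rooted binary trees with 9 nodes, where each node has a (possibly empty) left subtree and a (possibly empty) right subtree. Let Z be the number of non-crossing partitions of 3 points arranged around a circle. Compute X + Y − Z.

2679297

Rooted ordered (plane) trees on m nodes have m−1 edges and are counted by C_{m−1}; m = 15 gives C_14. So X = C_14 = 2674440.
There are C_n binary search tree shapes on n keys; with n = 9 that is C_9. So Y = C_9 = 4862.
The non-crossing partitions of [3] form a lattice of size C_3. So Z = C_3 = 5.
X + Y − Z = 2674440 + 4862 − 5 = 2679297.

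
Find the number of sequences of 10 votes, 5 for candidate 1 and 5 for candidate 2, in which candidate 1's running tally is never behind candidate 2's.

Ballot sequences with n votes each where one side never trails are Dyck words, counted by C_n; here n = 5.
C_5 = 42.

42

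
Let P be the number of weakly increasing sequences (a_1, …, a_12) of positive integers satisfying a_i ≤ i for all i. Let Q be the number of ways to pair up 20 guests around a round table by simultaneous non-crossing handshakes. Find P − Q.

Weakly increasing sequences with a_i ≤ i biject with Dyck paths of semilength 12, so there are C_12. So P = C_12 = 208012.
With 20 = 2·10 people, non-crossing handshake pairings are non-crossing perfect matchings on a circle, counted by C_10. So Q = C_10 = 16796.
P − Q = 208012 − 16796 = 191216.

191216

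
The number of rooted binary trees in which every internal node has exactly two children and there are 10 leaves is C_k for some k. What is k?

9

A full binary tree with L leaves has L−1 internal nodes and is counted by C_{L−1}; L = 10 gives C_9.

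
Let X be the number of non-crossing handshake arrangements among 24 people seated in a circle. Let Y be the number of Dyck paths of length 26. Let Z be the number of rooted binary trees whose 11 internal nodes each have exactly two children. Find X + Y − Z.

892126

Non-crossing handshake pairings of 2n people are counted by C_n; 24 people gives n = 12. So X = C_12 = 208012.
A Dyck path with 13 up-steps and 13 down-steps has semilength 13, so there are C_13 of them. So Y = C_13 = 742900.
The number of full binary trees on 11 internal nodes is the Catalan number C_11. So Z = C_11 = 58786.
X + Y − Z = 208012 + 742900 − 58786 = 892126.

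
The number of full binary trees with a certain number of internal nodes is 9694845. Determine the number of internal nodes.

15

Full binary trees with n internal nodes are counted by C_n, and C_15 = 9694845.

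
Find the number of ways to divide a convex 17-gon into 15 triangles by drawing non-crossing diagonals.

A convex 17-gon is triangulated into 15 triangles, and the number of such triangulations is the Catalan number C_{17−2} = C_15.
C_15 = C(30,15)/16 = 155117520/16 = 9694845.

9694845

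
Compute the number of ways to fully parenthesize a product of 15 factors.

2674440

Bracketing 15 factors into binary products is counted by C_{15−1} = C_14.
C_14 = C_13 · 2(2·13+1)/(13+2) = 742900 · 54/15 = 2674440.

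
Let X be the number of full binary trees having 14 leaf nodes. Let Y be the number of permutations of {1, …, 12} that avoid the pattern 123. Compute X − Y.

A full binary tree with L leaves has L−1 internal nodes and is counted by C_{L−1}; L = 14 gives C_13. So X = C_13 = 742900.
For any fixed pattern of length 3, the pattern-avoiding permutations of [12] number C_12. So Y = C_12 = 208012.
X − Y = 742900 − 208012 = 534888.

534888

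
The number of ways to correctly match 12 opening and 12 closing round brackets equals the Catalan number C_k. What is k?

12

Balanced strings of n pairs of brackets are counted by C_n; here n = 12.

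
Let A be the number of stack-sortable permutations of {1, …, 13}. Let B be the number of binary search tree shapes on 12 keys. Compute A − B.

Stack-sortable permutations are exactly the 231-avoiding ones, counted by C_n; here n = 13. So A = C_13 = 742900.
Rooted binary trees with 12 nodes (each child slot possibly empty) number C_12. So B = C_12 = 208012.
A − B = 742900 − 208012 = 534888.

534888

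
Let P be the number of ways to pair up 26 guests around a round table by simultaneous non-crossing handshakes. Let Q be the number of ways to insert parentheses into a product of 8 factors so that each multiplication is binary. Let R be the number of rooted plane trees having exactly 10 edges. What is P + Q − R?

726533

Non-crossing handshake pairings of 2n people are counted by C_n; 26 people gives n = 13. So P = C_13 = 742900.
Ways to associate a product of 8 factors correspond to binary trees on 8 leaves, so the count is C_7. So Q = C_7 = 429.
Rooted ordered trees with n edges are counted by C_n; here n = 10. So R = C_10 = 16796.
P + Q − R = 742900 + 429 − 16796 = 726533.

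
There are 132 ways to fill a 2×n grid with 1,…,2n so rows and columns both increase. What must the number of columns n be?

6

Standard Young tableaux of shape 2×n are counted by C_n, and C_6 = 132.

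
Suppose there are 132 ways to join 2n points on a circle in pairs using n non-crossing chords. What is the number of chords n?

6

Non-crossing pairings of 2n points on a circle are counted by C_n; 132 = C_6.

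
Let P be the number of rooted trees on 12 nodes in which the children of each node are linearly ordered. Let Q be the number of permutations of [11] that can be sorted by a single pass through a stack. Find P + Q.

A rooted plane tree on 12 nodes has 11 edges, and such trees are counted by C_11. So P = C_11 = 58786.
Stack-sortable permutations are exactly the 231-avoiding ones, counted by C_n; here n = 11. So Q = C_11 = 58786.
P + Q = 58786 + 58786 = 117572.

117572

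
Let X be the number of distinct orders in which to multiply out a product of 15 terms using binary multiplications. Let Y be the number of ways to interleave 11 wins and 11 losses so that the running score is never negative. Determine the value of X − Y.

2615654

Ways to associate a product of 15 factors correspond to binary trees on 15 leaves, so the count is C_14. So X = C_14 = 2674440.
Ballot sequences with n votes each where one side never trails are Dyck words, counted by C_n; here n = 11. So Y = C_11 = 58786.
X − Y = 2674440 − 58786 = 2615654.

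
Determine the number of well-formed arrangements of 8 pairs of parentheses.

A balanced arrangement of 8 bracket pairs is a Dyck word of semilength 8, so the count is C_8.
C_8 = 1430.

1430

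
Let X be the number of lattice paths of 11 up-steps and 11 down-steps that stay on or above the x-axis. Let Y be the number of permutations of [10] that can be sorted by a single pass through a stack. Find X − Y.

A Dyck path with 11 up-steps and 11 down-steps has semilength 11, so there are C_11 of them. So X = C_11 = 58786.
By Knuth's characterisation, the stack-sortable permutations of length 10 are the 231-avoiders, numbering C_10. So Y = C_10 = 16796.
X − Y = 58786 − 16796 = 41990.

41990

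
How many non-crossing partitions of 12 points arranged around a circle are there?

208012

Non-crossing partitions of an n-element set are counted by C_n; here n = 12.
C_12 = C(24,12)/13 = 2704156/13 = 208012.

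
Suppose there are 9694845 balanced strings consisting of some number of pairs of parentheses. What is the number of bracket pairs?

Balanced strings of n bracket-pairs are counted by C_n. The Catalan number equal to 9694845 is C_15.

15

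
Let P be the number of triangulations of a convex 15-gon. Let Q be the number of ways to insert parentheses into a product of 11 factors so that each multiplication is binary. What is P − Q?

726104

A convex 15-gon is triangulated into 13 triangles, and the number of such triangulations is the Catalan number C_{15−2} = C_13. So P = C_13 = 742900.
Bracketing 11 factors into binary products is counted by C_{11−1} = C_10. So Q = C_10 = 16796.
P − Q = 742900 − 16796 = 726104.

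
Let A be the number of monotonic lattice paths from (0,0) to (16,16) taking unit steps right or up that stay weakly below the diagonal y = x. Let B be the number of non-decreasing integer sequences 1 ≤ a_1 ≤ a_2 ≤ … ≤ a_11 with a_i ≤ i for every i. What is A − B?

Sub-diagonal monotone paths from (0,0) to (16,16) biject with Dyck paths of semilength 16, giving C_16. So A = C_16 = 35357670.
Such sub-staircase sequences of length n are counted by C_n; here n = 11. So B = C_11 = 58786.
A − B = 35357670 − 58786 = 35298884.

35298884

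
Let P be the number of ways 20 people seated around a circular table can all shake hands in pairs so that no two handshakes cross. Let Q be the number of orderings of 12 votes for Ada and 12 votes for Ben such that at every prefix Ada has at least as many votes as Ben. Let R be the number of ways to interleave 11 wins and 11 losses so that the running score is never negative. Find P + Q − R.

166022

Non-crossing handshake pairings of 2n people are counted by C_n; 20 people gives n = 10. So P = C_10 = 16796.
Reading a vote for the leader as '(' and for the other as ')' turns such a sequence into a balanced string of 12 pairs, so the count is C_12. So Q = C_12 = 208012.
Reading a vote for the leader as '(' and for the other as ')' turns such a sequence into a balanced string of 11 pairs, so the count is C_11. So R = C_11 = 58786.
P + Q − R = 16796 + 208012 − 58786 = 166022.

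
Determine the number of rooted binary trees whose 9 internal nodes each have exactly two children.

The number of full binary trees on 9 internal nodes is the Catalan number C_9.
C_9 = C(18,9)/10 = 48620/10 = 4862.

4862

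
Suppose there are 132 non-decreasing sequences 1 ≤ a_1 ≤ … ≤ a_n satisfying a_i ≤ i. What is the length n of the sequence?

6

Such sub-staircase sequences of length n are counted by C_n. Since C_6 = 132, the index is 6.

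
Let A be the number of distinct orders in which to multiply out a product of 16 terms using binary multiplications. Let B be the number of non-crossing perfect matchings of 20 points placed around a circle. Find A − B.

Bracketing 16 factors into binary products is counted by C_{16−1} = C_15. So A = C_15 = 9694845.
Pairing 20 circle points by 10 non-crossing chords gives C_10 matchings. So B = C_10 = 16796.
A − B = 9694845 − 16796 = 9678049.

9678049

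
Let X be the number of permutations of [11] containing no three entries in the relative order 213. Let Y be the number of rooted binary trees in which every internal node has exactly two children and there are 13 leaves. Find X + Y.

For any fixed pattern of length 3, the pattern-avoiding permutations of [11] number C_11. So X = C_11 = 58786.
Full binary trees with 13 leaves have 13−1 = 12 internal nodes, so there are C_12 of them. So Y = C_12 = 208012.
X + Y = 58786 + 208012 = 266798.

266798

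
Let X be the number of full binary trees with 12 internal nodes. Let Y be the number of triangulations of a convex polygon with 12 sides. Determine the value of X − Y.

191216

The number of full binary trees on 12 internal nodes is the Catalan number C_12. So X = C_12 = 208012.
A convex 12-gon is triangulated into 10 triangles, and the number of such triangulations is the Catalan number C_{12−2} = C_10. So Y = C_10 = 16796.
X − Y = 208012 − 16796 = 191216.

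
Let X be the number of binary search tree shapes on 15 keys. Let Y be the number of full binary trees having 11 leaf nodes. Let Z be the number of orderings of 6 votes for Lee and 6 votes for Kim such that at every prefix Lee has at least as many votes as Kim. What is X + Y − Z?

9711509

Binary trees (left/right distinguished) on n nodes are counted by C_n; here n = 15. So X = C_15 = 9694845.
Full binary trees with 11 leaves have 11−1 = 10 internal nodes, so there are C_10 of them. So Y = C_10 = 16796.
Ballot sequences with n votes each where one side never trails are Dyck words, counted by C_n; here n = 6. So Z = C_6 = 132.
X + Y − Z = 9694845 + 16796 − 132 = 9711509.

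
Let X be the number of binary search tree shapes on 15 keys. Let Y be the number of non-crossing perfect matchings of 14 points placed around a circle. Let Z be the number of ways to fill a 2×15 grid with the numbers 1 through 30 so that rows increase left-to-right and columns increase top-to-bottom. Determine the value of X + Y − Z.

429

Rooted binary trees with 15 nodes (each child slot possibly empty) number C_15. So X = C_15 = 9694845.
Non-crossing perfect matchings of 2n points on a circle are counted by C_n; with 14 points, n = 7. So Y = C_7 = 429.
By the hook-length formula (or a Dyck-path bijection), SYT of shape 2×15 number C_15. So Z = C_15 = 9694845.
X + Y − Z = 9694845 + 429 − 9694845 = 429.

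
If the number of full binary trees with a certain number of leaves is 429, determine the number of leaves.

Full binary trees with L leaves are counted by C_{L−1}. The Catalan number equal to 429 is C_7.
So the index is 7, and the number of leaves is 7 + 1 = 8.

8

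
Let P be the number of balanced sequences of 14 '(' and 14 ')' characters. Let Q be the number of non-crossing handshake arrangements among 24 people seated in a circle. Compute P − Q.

2466428

A balanced arrangement of 14 bracket pairs is a Dyck word of semilength 14, so the count is C_14. So P = C_14 = 2674440.
Non-crossing handshake pairings of 2n people are counted by C_n; 24 people gives n = 12. So Q = C_12 = 208012.
P − Q = 2674440 − 208012 = 2466428.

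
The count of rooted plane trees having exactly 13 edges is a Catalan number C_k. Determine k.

13

Rooted ordered trees with n edges are counted by C_n; here n = 13.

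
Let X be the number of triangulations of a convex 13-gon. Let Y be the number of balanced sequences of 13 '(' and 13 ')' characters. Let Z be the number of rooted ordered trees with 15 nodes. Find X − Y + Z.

A convex 13-gon is triangulated into 11 triangles, and the number of such triangulations is the Catalan number C_{13−2} = C_11. So X = C_11 = 58786.
Balanced strings of n pairs of brackets are counted by C_n; here n = 13. So Y = C_13 = 742900.
Rooted ordered (plane) trees on m nodes have m−1 edges and are counted by C_{m−1}; m = 15 gives C_14. So Z = C_14 = 2674440.
X − Y + Z = 58786 − 742900 + 2674440 = 1990326.

1990326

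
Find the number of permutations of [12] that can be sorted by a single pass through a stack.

208012

By Knuth's characterisation, the stack-sortable permutations of length 12 are the 231-avoiders, numbering C_12.
C_12 = C(24,12)/13 = 2704156/13 = 208012.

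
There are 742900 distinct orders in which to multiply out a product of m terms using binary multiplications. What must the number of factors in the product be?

Parenthesizations of m factors are counted by C_{m−1}. Since C_13 = 742900, the index is 13.
So the index is 13, and the number of factors is 13 + 1 = 14.

14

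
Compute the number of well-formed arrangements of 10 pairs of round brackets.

16796

Balanced strings of n pairs of brackets are counted by C_n; here n = 10.
C_10 = C(20,10)/11 = 184756/11 = 16796.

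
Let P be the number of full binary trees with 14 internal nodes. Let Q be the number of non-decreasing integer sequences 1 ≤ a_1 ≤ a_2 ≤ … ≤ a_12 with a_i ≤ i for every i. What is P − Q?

The number of full binary trees on 14 internal nodes is the Catalan number C_14. So P = C_14 = 2674440.
Such sub-staircase sequences of length n are counted by C_n; here n = 12. So Q = C_12 = 208012.
P − Q = 2674440 − 208012 = 2466428.

2466428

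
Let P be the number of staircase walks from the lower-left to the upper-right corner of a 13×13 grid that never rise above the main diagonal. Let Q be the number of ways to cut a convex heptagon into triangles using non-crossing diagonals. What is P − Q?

742858

Sub-diagonal monotone paths from (0,0) to (13,13) biject with Dyck paths of semilength 13, giving C_13. So P = C_13 = 742900.
The number of triangulations of a 7-gon is the Catalan number C_5 (index = sides − 2). So Q = C_5 = 42.
P − Q = 742900 − 42 = 742858.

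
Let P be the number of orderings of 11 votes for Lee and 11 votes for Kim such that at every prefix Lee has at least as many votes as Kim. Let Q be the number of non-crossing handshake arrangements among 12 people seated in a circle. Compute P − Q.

58654

Ballot sequences with n votes each where one side never trails are Dyck words, counted by C_n; here n = 11. So P = C_11 = 58786.
Non-crossing handshake pairings of 2n people are counted by C_n; 12 people gives n = 6. So Q = C_6 = 132.
P − Q = 58786 − 132 = 58654.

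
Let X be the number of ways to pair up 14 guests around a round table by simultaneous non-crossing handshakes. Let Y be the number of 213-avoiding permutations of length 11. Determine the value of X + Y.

With 14 = 2·7 people, non-crossing handshake pairings are non-crossing perfect matchings on a circle, counted by C_7. So X = C_7 = 429.
For any fixed pattern of length 3, the pattern-avoiding permutations of [11] number C_11. So Y = C_11 = 58786.
X + Y = 429 + 58786 = 59215.

59215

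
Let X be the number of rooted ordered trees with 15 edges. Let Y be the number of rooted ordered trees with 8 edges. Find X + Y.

9696275

A rooted plane tree with 15 edges has 16 nodes, and the count is C_15. So X = C_15 = 9694845.
A rooted plane tree with 8 edges has 9 nodes, and the count is C_8. So Y = C_8 = 1430.
X + Y = 9694845 + 1430 = 9696275.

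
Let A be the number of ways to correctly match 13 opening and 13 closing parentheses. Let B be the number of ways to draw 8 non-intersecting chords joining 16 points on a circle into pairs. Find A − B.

741470

A balanced arrangement of 13 bracket pairs is a Dyck word of semilength 13, so the count is C_13. So A = C_13 = 742900.
Pairing 16 circle points by 8 non-crossing chords gives C_8 matchings. So B = C_8 = 1430.
A − B = 742900 − 1430 = 741470.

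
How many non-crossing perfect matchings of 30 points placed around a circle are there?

Non-crossing perfect matchings of 2n points on a circle are counted by C_n; with 30 points, n = 15.
C_15 = 9694845.

9694845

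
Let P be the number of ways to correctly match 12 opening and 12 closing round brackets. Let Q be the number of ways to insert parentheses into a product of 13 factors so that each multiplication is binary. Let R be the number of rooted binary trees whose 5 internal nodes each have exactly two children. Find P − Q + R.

42

Balanced strings of n pairs of brackets are counted by C_n; here n = 12. So P = C_12 = 208012.
Ways to associate a product of 13 factors correspond to binary trees on 13 leaves, so the count is C_12. So Q = C_12 = 208012.
The number of full binary trees on 5 internal nodes is the Catalan number C_5. So R = C_5 = 42.
P − Q + R = 208012 − 208012 + 42 = 42.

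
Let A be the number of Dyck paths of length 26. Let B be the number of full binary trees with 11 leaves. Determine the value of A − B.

Paths of 13 up- and 13 down-steps that never dip below the axis are Dyck paths; their count is C_13. So A = C_13 = 742900.
A full binary tree with L leaves has L−1 internal nodes and is counted by C_{L−1}; L = 11 gives C_10. So B = C_10 = 16796.
A − B = 742900 − 16796 = 726104.

726104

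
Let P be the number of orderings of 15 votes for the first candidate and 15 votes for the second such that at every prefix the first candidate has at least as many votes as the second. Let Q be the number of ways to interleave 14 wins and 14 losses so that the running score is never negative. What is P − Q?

7020405

Ballot sequences with n votes each where one side never trails are Dyck words, counted by C_n; here n = 15. So P = C_15 = 9694845.
Reading a vote for the leader as '(' and for the other as ')' turns such a sequence into a balanced string of 14 pairs, so the count is C_14. So Q = C_14 = 2674440.
P − Q = 9694845 − 2674440 = 7020405.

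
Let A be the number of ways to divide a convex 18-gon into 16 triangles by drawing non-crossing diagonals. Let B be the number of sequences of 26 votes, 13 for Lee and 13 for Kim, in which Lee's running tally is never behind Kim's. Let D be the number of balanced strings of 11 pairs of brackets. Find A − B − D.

A convex 18-gon is triangulated into 16 triangles, and the number of such triangulations is the Catalan number C_{18−2} = C_16. So A = C_16 = 35357670.
Ballot sequences with n votes each where one side never trails are Dyck words, counted by C_n; here n = 13. So B = C_13 = 742900.
With 11 pairs the number of balanced bracket strings is the Catalan number C_11. So D = C_11 = 58786.
A − B − D = 35357670 − 742900 − 58786 = 34555984.

34555984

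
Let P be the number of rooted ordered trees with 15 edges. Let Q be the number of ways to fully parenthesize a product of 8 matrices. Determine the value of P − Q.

Rooted ordered trees with n edges are counted by C_n; here n = 15. So P = C_15 = 9694845.
Bracketing 8 factors into binary products is counted by C_{8−1} = C_7. So Q = C_7 = 429.
P − Q = 9694845 − 429 = 9694416.

9694416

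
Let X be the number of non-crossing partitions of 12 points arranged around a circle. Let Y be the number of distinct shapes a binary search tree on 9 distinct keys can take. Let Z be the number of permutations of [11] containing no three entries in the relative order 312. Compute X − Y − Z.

144364

The non-crossing partitions of [12] form a lattice of size C_12. So X = C_12 = 208012.
Binary trees (left/right distinguished) on n nodes are counted by C_n; here n = 9. So Y = C_9 = 4862.
For any fixed pattern of length 3, the pattern-avoiding permutations of [11] number C_11. So Z = C_11 = 58786.
X − Y − Z = 208012 − 4862 − 58786 = 144364.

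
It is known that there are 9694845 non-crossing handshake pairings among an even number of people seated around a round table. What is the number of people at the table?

Non-crossing handshake pairings of 2n people are counted by C_n. Since C_15 = 9694845, the index is 15.
So n = 15, and there are 2n = 30 people.

30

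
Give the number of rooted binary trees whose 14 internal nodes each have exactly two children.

Full binary trees with n internal nodes are counted by C_n; here n = 14.
C_14 = C_13 · 2(2·13+1)/(13+2) = 742900 · 54/15 = 2674440.

2674440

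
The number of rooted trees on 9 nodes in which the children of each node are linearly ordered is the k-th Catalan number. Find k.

8

Rooted ordered (plane) trees on m nodes have m−1 edges and are counted by C_{m−1}; m = 9 gives C_8.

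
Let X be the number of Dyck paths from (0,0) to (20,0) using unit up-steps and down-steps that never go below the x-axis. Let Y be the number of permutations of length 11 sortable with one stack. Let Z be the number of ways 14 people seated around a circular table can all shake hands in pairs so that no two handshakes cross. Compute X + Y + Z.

76011

Paths of 10 up- and 10 down-steps that never dip below the axis are Dyck paths; their count is C_10. So X = C_10 = 16796.
By Knuth's characterisation, the stack-sortable permutations of length 11 are the 231-avoiders, numbering C_11. So Y = C_11 = 58786.
Non-crossing handshake pairings of 2n people are counted by C_n; 14 people gives n = 7. So Z = C_7 = 429.
X + Y + Z = 16796 + 58786 + 429 = 76011.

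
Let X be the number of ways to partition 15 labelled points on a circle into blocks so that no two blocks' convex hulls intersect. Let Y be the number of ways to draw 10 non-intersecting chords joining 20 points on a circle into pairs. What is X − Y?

9678049

The non-crossing partitions of [15] form a lattice of size C_15. So X = C_15 = 9694845.
Pairing 20 circle points by 10 non-crossing chords gives C_10 matchings. So Y = C_10 = 16796.
X − Y = 9694845 − 16796 = 9678049.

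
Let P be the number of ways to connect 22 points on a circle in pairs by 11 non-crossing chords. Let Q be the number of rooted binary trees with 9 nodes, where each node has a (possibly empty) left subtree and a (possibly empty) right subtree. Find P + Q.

63648

Non-crossing perfect matchings of 2n points on a circle are counted by C_n; with 22 points, n = 11. So P = C_11 = 58786.
Binary trees (left/right distinguished) on n nodes are counted by C_n; here n = 9. So Q = C_9 = 4862.
P + Q = 58786 + 4862 = 63648.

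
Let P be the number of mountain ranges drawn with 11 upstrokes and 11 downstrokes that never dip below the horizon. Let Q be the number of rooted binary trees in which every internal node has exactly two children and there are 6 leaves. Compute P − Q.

Paths of 11 up- and 11 down-steps that never dip below the axis are Dyck paths; their count is C_11. So P = C_11 = 58786.
A full binary tree with L leaves has L−1 internal nodes and is counted by C_{L−1}; L = 6 gives C_5. So Q = C_5 = 42.
P − Q = 58786 − 42 = 58744.

58744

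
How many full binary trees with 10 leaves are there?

4862

A full binary tree with L leaves has L−1 internal nodes and is counted by C_{L−1}; L = 10 gives C_9.
C_9 = 4862.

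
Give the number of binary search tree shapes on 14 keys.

Rooted binary trees with 14 nodes (each child slot possibly empty) number C_14.
C_14 = 2674440.

2674440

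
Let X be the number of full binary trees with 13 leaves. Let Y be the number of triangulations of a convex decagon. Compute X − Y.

206582

A full binary tree with L leaves has L−1 internal nodes and is counted by C_{L−1}; L = 13 gives C_12. So X = C_12 = 208012.
The number of triangulations of a 10-gon is the Catalan number C_8 (index = sides − 2). So Y = C_8 = 1430.
X − Y = 208012 − 1430 = 206582.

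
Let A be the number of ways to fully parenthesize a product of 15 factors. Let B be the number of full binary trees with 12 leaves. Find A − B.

2615654

Ways to associate a product of 15 factors correspond to binary trees on 15 leaves, so the count is C_14. So A = C_14 = 2674440.
Full binary trees with 12 leaves have 12−1 = 11 internal nodes, so there are C_11 of them. So B = C_11 = 58786.
A − B = 2674440 − 58786 = 2615654.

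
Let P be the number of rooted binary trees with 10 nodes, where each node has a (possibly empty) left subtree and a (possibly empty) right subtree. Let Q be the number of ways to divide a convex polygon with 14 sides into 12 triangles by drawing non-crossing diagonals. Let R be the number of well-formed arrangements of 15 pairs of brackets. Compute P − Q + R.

9503629

Rooted binary trees with 10 nodes (each child slot possibly empty) number C_10. So P = C_10 = 16796.
A convex 14-gon is triangulated into 12 triangles, and the number of such triangulations is the Catalan number C_{14−2} = C_12. So Q = C_12 = 208012.
Balanced strings of n pairs of brackets are counted by C_n; here n = 15. So R = C_15 = 9694845.
P − Q + R = 16796 − 208012 + 9694845 = 9503629.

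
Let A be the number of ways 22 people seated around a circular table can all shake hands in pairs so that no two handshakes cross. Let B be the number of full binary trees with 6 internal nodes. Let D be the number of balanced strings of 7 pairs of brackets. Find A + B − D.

Non-crossing handshake pairings of 2n people are counted by C_n; 22 people gives n = 11. So A = C_11 = 58786.
The number of full binary trees on 6 internal nodes is the Catalan number C_6. So B = C_6 = 132.
With 7 pairs the number of balanced bracket strings is the Catalan number C_7. So D = C_7 = 429.
A + B − D = 58786 + 132 − 429 = 58489.

58489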